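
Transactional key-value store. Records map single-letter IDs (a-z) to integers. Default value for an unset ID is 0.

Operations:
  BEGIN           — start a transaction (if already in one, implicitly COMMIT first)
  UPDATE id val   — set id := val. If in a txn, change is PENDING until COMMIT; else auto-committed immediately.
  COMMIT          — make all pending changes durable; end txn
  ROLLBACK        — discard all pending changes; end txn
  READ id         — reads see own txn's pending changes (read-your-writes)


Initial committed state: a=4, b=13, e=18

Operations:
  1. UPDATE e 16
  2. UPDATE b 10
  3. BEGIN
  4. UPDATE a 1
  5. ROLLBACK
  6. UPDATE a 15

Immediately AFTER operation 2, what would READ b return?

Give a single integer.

Initial committed: {a=4, b=13, e=18}
Op 1: UPDATE e=16 (auto-commit; committed e=16)
Op 2: UPDATE b=10 (auto-commit; committed b=10)
After op 2: visible(b) = 10 (pending={}, committed={a=4, b=10, e=16})

Answer: 10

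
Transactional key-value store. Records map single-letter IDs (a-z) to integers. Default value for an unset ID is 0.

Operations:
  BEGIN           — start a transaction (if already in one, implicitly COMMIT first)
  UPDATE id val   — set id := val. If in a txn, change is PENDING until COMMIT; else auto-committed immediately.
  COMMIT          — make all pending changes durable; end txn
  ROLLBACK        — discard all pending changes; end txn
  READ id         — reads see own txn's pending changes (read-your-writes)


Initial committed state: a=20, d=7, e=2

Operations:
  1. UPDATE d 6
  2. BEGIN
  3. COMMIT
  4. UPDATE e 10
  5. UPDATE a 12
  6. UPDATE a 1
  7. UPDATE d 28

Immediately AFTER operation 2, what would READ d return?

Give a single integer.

Initial committed: {a=20, d=7, e=2}
Op 1: UPDATE d=6 (auto-commit; committed d=6)
Op 2: BEGIN: in_txn=True, pending={}
After op 2: visible(d) = 6 (pending={}, committed={a=20, d=6, e=2})

Answer: 6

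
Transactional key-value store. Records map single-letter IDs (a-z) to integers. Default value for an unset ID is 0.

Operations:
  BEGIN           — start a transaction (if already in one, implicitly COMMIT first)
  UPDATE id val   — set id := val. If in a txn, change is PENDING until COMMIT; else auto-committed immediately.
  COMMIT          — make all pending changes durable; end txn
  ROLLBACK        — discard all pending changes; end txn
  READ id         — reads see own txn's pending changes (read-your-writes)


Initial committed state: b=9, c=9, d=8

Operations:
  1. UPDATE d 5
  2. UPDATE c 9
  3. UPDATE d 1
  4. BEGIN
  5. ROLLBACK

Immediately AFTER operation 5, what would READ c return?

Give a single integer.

Answer: 9

Derivation:
Initial committed: {b=9, c=9, d=8}
Op 1: UPDATE d=5 (auto-commit; committed d=5)
Op 2: UPDATE c=9 (auto-commit; committed c=9)
Op 3: UPDATE d=1 (auto-commit; committed d=1)
Op 4: BEGIN: in_txn=True, pending={}
Op 5: ROLLBACK: discarded pending []; in_txn=False
After op 5: visible(c) = 9 (pending={}, committed={b=9, c=9, d=1})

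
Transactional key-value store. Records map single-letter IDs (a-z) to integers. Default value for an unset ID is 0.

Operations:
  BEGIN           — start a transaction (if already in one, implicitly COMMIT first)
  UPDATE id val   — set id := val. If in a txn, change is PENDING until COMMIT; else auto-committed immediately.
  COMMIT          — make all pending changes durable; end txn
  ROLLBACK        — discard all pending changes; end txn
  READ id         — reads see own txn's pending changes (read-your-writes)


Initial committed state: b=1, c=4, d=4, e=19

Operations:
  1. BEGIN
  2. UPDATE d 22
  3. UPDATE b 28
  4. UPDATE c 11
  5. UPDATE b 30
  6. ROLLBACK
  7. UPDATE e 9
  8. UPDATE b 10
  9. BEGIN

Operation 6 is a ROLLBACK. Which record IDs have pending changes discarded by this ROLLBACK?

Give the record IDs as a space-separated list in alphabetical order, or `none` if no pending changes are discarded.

Answer: b c d

Derivation:
Initial committed: {b=1, c=4, d=4, e=19}
Op 1: BEGIN: in_txn=True, pending={}
Op 2: UPDATE d=22 (pending; pending now {d=22})
Op 3: UPDATE b=28 (pending; pending now {b=28, d=22})
Op 4: UPDATE c=11 (pending; pending now {b=28, c=11, d=22})
Op 5: UPDATE b=30 (pending; pending now {b=30, c=11, d=22})
Op 6: ROLLBACK: discarded pending ['b', 'c', 'd']; in_txn=False
Op 7: UPDATE e=9 (auto-commit; committed e=9)
Op 8: UPDATE b=10 (auto-commit; committed b=10)
Op 9: BEGIN: in_txn=True, pending={}
ROLLBACK at op 6 discards: ['b', 'c', 'd']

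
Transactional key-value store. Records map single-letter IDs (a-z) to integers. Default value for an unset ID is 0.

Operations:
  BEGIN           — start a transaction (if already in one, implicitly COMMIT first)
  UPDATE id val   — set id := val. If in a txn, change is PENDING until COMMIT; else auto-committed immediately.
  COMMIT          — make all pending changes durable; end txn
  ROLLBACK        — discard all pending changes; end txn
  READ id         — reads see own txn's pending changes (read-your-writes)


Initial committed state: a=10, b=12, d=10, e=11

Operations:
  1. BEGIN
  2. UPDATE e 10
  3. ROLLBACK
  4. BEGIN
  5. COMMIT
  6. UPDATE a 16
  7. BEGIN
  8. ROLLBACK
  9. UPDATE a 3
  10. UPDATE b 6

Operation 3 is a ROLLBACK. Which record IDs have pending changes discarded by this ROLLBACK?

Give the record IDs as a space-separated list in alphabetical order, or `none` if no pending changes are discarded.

Answer: e

Derivation:
Initial committed: {a=10, b=12, d=10, e=11}
Op 1: BEGIN: in_txn=True, pending={}
Op 2: UPDATE e=10 (pending; pending now {e=10})
Op 3: ROLLBACK: discarded pending ['e']; in_txn=False
Op 4: BEGIN: in_txn=True, pending={}
Op 5: COMMIT: merged [] into committed; committed now {a=10, b=12, d=10, e=11}
Op 6: UPDATE a=16 (auto-commit; committed a=16)
Op 7: BEGIN: in_txn=True, pending={}
Op 8: ROLLBACK: discarded pending []; in_txn=False
Op 9: UPDATE a=3 (auto-commit; committed a=3)
Op 10: UPDATE b=6 (auto-commit; committed b=6)
ROLLBACK at op 3 discards: ['e']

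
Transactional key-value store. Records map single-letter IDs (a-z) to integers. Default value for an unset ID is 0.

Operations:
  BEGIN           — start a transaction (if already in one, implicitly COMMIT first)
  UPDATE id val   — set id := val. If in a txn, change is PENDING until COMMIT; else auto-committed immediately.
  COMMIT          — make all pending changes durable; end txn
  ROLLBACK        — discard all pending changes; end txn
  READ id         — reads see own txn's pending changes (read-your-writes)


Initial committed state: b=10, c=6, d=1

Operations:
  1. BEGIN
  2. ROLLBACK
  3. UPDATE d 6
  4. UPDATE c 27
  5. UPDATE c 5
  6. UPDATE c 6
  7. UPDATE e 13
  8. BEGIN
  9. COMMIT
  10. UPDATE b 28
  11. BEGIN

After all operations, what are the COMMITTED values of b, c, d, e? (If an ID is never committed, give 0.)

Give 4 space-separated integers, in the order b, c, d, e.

Initial committed: {b=10, c=6, d=1}
Op 1: BEGIN: in_txn=True, pending={}
Op 2: ROLLBACK: discarded pending []; in_txn=False
Op 3: UPDATE d=6 (auto-commit; committed d=6)
Op 4: UPDATE c=27 (auto-commit; committed c=27)
Op 5: UPDATE c=5 (auto-commit; committed c=5)
Op 6: UPDATE c=6 (auto-commit; committed c=6)
Op 7: UPDATE e=13 (auto-commit; committed e=13)
Op 8: BEGIN: in_txn=True, pending={}
Op 9: COMMIT: merged [] into committed; committed now {b=10, c=6, d=6, e=13}
Op 10: UPDATE b=28 (auto-commit; committed b=28)
Op 11: BEGIN: in_txn=True, pending={}
Final committed: {b=28, c=6, d=6, e=13}

Answer: 28 6 6 13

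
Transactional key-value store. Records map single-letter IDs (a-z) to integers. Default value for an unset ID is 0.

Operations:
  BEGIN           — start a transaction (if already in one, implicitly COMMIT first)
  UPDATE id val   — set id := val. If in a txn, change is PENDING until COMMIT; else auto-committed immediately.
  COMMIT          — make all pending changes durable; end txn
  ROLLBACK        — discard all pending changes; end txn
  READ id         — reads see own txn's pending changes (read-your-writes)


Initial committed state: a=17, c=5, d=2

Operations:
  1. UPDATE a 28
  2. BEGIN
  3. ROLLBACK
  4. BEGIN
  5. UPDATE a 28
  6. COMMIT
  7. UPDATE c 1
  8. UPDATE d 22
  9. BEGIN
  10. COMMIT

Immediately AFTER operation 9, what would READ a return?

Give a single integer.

Answer: 28

Derivation:
Initial committed: {a=17, c=5, d=2}
Op 1: UPDATE a=28 (auto-commit; committed a=28)
Op 2: BEGIN: in_txn=True, pending={}
Op 3: ROLLBACK: discarded pending []; in_txn=False
Op 4: BEGIN: in_txn=True, pending={}
Op 5: UPDATE a=28 (pending; pending now {a=28})
Op 6: COMMIT: merged ['a'] into committed; committed now {a=28, c=5, d=2}
Op 7: UPDATE c=1 (auto-commit; committed c=1)
Op 8: UPDATE d=22 (auto-commit; committed d=22)
Op 9: BEGIN: in_txn=True, pending={}
After op 9: visible(a) = 28 (pending={}, committed={a=28, c=1, d=22})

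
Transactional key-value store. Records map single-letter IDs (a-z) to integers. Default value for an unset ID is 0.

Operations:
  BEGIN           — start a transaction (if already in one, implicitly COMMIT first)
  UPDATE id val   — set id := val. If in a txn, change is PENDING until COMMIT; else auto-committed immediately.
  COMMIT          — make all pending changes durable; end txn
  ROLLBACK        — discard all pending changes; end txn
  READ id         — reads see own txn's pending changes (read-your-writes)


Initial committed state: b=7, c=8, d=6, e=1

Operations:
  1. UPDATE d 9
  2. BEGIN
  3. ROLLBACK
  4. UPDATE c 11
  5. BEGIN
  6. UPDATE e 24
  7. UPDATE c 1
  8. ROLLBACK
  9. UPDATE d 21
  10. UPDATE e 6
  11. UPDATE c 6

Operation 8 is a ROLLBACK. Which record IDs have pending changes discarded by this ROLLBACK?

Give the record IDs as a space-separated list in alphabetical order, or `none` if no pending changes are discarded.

Initial committed: {b=7, c=8, d=6, e=1}
Op 1: UPDATE d=9 (auto-commit; committed d=9)
Op 2: BEGIN: in_txn=True, pending={}
Op 3: ROLLBACK: discarded pending []; in_txn=False
Op 4: UPDATE c=11 (auto-commit; committed c=11)
Op 5: BEGIN: in_txn=True, pending={}
Op 6: UPDATE e=24 (pending; pending now {e=24})
Op 7: UPDATE c=1 (pending; pending now {c=1, e=24})
Op 8: ROLLBACK: discarded pending ['c', 'e']; in_txn=False
Op 9: UPDATE d=21 (auto-commit; committed d=21)
Op 10: UPDATE e=6 (auto-commit; committed e=6)
Op 11: UPDATE c=6 (auto-commit; committed c=6)
ROLLBACK at op 8 discards: ['c', 'e']

Answer: c e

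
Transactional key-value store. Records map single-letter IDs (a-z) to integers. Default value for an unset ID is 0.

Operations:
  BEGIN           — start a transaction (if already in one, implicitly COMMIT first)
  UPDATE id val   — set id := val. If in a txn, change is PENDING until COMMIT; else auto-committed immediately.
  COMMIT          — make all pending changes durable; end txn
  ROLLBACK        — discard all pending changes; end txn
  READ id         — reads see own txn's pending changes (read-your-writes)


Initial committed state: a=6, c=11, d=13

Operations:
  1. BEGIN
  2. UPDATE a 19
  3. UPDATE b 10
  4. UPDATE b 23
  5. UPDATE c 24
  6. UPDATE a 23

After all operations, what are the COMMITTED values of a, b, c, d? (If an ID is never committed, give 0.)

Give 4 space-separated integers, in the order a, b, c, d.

Initial committed: {a=6, c=11, d=13}
Op 1: BEGIN: in_txn=True, pending={}
Op 2: UPDATE a=19 (pending; pending now {a=19})
Op 3: UPDATE b=10 (pending; pending now {a=19, b=10})
Op 4: UPDATE b=23 (pending; pending now {a=19, b=23})
Op 5: UPDATE c=24 (pending; pending now {a=19, b=23, c=24})
Op 6: UPDATE a=23 (pending; pending now {a=23, b=23, c=24})
Final committed: {a=6, c=11, d=13}

Answer: 6 0 11 13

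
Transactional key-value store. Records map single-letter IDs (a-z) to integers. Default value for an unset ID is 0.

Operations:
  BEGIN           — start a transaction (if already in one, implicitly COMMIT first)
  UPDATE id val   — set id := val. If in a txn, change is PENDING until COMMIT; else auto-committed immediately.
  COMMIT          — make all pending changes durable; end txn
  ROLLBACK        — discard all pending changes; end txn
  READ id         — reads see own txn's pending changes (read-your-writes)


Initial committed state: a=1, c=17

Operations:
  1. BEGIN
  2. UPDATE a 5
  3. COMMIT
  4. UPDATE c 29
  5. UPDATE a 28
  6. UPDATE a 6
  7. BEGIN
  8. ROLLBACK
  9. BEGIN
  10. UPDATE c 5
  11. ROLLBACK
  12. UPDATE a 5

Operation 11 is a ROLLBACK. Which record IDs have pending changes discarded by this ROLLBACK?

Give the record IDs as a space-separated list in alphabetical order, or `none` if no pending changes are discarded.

Answer: c

Derivation:
Initial committed: {a=1, c=17}
Op 1: BEGIN: in_txn=True, pending={}
Op 2: UPDATE a=5 (pending; pending now {a=5})
Op 3: COMMIT: merged ['a'] into committed; committed now {a=5, c=17}
Op 4: UPDATE c=29 (auto-commit; committed c=29)
Op 5: UPDATE a=28 (auto-commit; committed a=28)
Op 6: UPDATE a=6 (auto-commit; committed a=6)
Op 7: BEGIN: in_txn=True, pending={}
Op 8: ROLLBACK: discarded pending []; in_txn=False
Op 9: BEGIN: in_txn=True, pending={}
Op 10: UPDATE c=5 (pending; pending now {c=5})
Op 11: ROLLBACK: discarded pending ['c']; in_txn=False
Op 12: UPDATE a=5 (auto-commit; committed a=5)
ROLLBACK at op 11 discards: ['c']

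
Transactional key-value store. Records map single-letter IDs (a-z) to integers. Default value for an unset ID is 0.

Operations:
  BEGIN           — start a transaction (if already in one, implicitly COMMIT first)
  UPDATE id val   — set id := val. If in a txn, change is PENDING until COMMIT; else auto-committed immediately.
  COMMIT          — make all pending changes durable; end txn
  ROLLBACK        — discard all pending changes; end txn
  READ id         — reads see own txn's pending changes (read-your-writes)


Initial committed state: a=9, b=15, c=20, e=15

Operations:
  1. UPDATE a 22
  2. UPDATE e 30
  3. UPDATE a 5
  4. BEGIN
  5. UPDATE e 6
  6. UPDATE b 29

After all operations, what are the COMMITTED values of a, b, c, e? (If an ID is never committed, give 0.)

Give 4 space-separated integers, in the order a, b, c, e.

Initial committed: {a=9, b=15, c=20, e=15}
Op 1: UPDATE a=22 (auto-commit; committed a=22)
Op 2: UPDATE e=30 (auto-commit; committed e=30)
Op 3: UPDATE a=5 (auto-commit; committed a=5)
Op 4: BEGIN: in_txn=True, pending={}
Op 5: UPDATE e=6 (pending; pending now {e=6})
Op 6: UPDATE b=29 (pending; pending now {b=29, e=6})
Final committed: {a=5, b=15, c=20, e=30}

Answer: 5 15 20 30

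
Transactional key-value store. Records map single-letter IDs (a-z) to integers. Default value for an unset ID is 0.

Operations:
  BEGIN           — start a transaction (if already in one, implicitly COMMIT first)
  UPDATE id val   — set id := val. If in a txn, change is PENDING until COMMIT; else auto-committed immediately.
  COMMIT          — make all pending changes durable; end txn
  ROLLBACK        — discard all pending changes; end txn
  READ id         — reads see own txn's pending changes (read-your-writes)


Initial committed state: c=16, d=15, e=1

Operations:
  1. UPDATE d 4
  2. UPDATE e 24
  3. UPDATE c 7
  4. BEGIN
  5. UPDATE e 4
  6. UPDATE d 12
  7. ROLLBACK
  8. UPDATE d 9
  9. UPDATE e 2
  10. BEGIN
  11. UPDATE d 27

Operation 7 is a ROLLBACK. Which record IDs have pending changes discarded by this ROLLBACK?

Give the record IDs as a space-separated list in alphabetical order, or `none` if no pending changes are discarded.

Initial committed: {c=16, d=15, e=1}
Op 1: UPDATE d=4 (auto-commit; committed d=4)
Op 2: UPDATE e=24 (auto-commit; committed e=24)
Op 3: UPDATE c=7 (auto-commit; committed c=7)
Op 4: BEGIN: in_txn=True, pending={}
Op 5: UPDATE e=4 (pending; pending now {e=4})
Op 6: UPDATE d=12 (pending; pending now {d=12, e=4})
Op 7: ROLLBACK: discarded pending ['d', 'e']; in_txn=False
Op 8: UPDATE d=9 (auto-commit; committed d=9)
Op 9: UPDATE e=2 (auto-commit; committed e=2)
Op 10: BEGIN: in_txn=True, pending={}
Op 11: UPDATE d=27 (pending; pending now {d=27})
ROLLBACK at op 7 discards: ['d', 'e']

Answer: d e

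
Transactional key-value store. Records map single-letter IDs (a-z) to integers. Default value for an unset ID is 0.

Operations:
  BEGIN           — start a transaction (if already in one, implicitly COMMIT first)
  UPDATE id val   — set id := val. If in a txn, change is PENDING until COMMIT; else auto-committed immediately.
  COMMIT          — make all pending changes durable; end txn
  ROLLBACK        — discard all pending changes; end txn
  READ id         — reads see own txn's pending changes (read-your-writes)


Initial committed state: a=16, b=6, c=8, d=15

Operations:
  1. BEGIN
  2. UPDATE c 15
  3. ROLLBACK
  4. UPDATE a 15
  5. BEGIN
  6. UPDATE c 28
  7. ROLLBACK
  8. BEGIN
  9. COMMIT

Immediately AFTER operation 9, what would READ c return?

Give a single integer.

Answer: 8

Derivation:
Initial committed: {a=16, b=6, c=8, d=15}
Op 1: BEGIN: in_txn=True, pending={}
Op 2: UPDATE c=15 (pending; pending now {c=15})
Op 3: ROLLBACK: discarded pending ['c']; in_txn=False
Op 4: UPDATE a=15 (auto-commit; committed a=15)
Op 5: BEGIN: in_txn=True, pending={}
Op 6: UPDATE c=28 (pending; pending now {c=28})
Op 7: ROLLBACK: discarded pending ['c']; in_txn=False
Op 8: BEGIN: in_txn=True, pending={}
Op 9: COMMIT: merged [] into committed; committed now {a=15, b=6, c=8, d=15}
After op 9: visible(c) = 8 (pending={}, committed={a=15, b=6, c=8, d=15})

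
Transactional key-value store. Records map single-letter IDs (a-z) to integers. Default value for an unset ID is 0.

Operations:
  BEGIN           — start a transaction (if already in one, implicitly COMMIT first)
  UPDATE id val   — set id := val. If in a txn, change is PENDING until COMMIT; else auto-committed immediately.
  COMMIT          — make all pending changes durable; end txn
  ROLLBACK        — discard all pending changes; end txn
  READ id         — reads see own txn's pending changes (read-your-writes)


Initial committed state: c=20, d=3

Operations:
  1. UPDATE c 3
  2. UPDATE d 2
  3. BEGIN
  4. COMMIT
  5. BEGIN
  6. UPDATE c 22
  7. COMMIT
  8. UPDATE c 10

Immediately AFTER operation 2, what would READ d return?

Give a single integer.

Initial committed: {c=20, d=3}
Op 1: UPDATE c=3 (auto-commit; committed c=3)
Op 2: UPDATE d=2 (auto-commit; committed d=2)
After op 2: visible(d) = 2 (pending={}, committed={c=3, d=2})

Answer: 2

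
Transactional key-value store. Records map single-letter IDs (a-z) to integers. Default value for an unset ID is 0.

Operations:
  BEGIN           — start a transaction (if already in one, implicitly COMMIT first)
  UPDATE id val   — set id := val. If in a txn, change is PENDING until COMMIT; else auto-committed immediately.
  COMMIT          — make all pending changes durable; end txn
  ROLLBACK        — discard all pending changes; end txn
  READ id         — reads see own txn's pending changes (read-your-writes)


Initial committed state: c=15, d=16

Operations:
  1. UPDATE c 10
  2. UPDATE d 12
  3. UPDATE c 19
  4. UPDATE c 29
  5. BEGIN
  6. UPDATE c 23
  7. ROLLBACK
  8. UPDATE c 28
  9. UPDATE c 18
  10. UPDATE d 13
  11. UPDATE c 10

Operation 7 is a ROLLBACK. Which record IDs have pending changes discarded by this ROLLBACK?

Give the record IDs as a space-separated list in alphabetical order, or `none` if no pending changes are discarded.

Answer: c

Derivation:
Initial committed: {c=15, d=16}
Op 1: UPDATE c=10 (auto-commit; committed c=10)
Op 2: UPDATE d=12 (auto-commit; committed d=12)
Op 3: UPDATE c=19 (auto-commit; committed c=19)
Op 4: UPDATE c=29 (auto-commit; committed c=29)
Op 5: BEGIN: in_txn=True, pending={}
Op 6: UPDATE c=23 (pending; pending now {c=23})
Op 7: ROLLBACK: discarded pending ['c']; in_txn=False
Op 8: UPDATE c=28 (auto-commit; committed c=28)
Op 9: UPDATE c=18 (auto-commit; committed c=18)
Op 10: UPDATE d=13 (auto-commit; committed d=13)
Op 11: UPDATE c=10 (auto-commit; committed c=10)
ROLLBACK at op 7 discards: ['c']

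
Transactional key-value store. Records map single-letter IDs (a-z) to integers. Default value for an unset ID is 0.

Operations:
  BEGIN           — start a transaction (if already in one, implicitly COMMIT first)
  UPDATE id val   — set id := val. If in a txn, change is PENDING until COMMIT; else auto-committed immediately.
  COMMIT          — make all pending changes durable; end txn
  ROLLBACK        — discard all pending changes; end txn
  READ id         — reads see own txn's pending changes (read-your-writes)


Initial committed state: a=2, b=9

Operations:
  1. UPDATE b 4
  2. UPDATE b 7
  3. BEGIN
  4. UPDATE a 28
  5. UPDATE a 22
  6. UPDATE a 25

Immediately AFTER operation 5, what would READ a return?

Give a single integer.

Initial committed: {a=2, b=9}
Op 1: UPDATE b=4 (auto-commit; committed b=4)
Op 2: UPDATE b=7 (auto-commit; committed b=7)
Op 3: BEGIN: in_txn=True, pending={}
Op 4: UPDATE a=28 (pending; pending now {a=28})
Op 5: UPDATE a=22 (pending; pending now {a=22})
After op 5: visible(a) = 22 (pending={a=22}, committed={a=2, b=7})

Answer: 22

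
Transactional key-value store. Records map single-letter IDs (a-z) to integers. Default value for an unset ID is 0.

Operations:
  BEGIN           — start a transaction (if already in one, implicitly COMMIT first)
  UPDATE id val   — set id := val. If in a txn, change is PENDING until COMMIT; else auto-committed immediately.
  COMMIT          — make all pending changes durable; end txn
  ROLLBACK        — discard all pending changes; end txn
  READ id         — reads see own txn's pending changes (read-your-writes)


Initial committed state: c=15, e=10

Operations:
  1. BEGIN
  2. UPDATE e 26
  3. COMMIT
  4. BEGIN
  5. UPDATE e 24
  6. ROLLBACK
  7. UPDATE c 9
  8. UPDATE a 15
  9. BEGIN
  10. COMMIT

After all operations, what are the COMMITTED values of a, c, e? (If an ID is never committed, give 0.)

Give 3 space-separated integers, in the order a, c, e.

Answer: 15 9 26

Derivation:
Initial committed: {c=15, e=10}
Op 1: BEGIN: in_txn=True, pending={}
Op 2: UPDATE e=26 (pending; pending now {e=26})
Op 3: COMMIT: merged ['e'] into committed; committed now {c=15, e=26}
Op 4: BEGIN: in_txn=True, pending={}
Op 5: UPDATE e=24 (pending; pending now {e=24})
Op 6: ROLLBACK: discarded pending ['e']; in_txn=False
Op 7: UPDATE c=9 (auto-commit; committed c=9)
Op 8: UPDATE a=15 (auto-commit; committed a=15)
Op 9: BEGIN: in_txn=True, pending={}
Op 10: COMMIT: merged [] into committed; committed now {a=15, c=9, e=26}
Final committed: {a=15, c=9, e=26}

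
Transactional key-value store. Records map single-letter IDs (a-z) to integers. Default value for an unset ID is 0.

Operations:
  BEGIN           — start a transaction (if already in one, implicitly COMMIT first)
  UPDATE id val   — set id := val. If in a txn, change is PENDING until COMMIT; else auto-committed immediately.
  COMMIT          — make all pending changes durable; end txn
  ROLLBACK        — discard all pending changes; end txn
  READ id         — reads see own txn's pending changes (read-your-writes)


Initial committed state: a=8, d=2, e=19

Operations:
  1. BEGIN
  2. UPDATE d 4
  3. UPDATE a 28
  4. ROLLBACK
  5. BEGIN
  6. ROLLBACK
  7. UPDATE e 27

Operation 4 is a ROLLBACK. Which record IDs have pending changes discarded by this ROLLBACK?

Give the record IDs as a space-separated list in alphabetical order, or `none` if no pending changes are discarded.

Initial committed: {a=8, d=2, e=19}
Op 1: BEGIN: in_txn=True, pending={}
Op 2: UPDATE d=4 (pending; pending now {d=4})
Op 3: UPDATE a=28 (pending; pending now {a=28, d=4})
Op 4: ROLLBACK: discarded pending ['a', 'd']; in_txn=False
Op 5: BEGIN: in_txn=True, pending={}
Op 6: ROLLBACK: discarded pending []; in_txn=False
Op 7: UPDATE e=27 (auto-commit; committed e=27)
ROLLBACK at op 4 discards: ['a', 'd']

Answer: a d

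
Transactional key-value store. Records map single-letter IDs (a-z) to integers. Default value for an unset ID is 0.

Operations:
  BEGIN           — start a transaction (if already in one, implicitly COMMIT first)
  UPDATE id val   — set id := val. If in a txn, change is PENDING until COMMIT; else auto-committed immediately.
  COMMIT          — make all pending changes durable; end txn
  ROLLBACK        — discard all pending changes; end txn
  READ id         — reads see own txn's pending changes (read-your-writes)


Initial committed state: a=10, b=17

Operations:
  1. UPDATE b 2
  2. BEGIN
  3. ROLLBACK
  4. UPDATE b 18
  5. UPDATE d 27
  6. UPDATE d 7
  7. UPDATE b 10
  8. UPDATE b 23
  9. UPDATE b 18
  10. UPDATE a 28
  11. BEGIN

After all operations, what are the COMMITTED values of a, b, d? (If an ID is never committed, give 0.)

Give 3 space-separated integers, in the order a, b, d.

Answer: 28 18 7

Derivation:
Initial committed: {a=10, b=17}
Op 1: UPDATE b=2 (auto-commit; committed b=2)
Op 2: BEGIN: in_txn=True, pending={}
Op 3: ROLLBACK: discarded pending []; in_txn=False
Op 4: UPDATE b=18 (auto-commit; committed b=18)
Op 5: UPDATE d=27 (auto-commit; committed d=27)
Op 6: UPDATE d=7 (auto-commit; committed d=7)
Op 7: UPDATE b=10 (auto-commit; committed b=10)
Op 8: UPDATE b=23 (auto-commit; committed b=23)
Op 9: UPDATE b=18 (auto-commit; committed b=18)
Op 10: UPDATE a=28 (auto-commit; committed a=28)
Op 11: BEGIN: in_txn=True, pending={}
Final committed: {a=28, b=18, d=7}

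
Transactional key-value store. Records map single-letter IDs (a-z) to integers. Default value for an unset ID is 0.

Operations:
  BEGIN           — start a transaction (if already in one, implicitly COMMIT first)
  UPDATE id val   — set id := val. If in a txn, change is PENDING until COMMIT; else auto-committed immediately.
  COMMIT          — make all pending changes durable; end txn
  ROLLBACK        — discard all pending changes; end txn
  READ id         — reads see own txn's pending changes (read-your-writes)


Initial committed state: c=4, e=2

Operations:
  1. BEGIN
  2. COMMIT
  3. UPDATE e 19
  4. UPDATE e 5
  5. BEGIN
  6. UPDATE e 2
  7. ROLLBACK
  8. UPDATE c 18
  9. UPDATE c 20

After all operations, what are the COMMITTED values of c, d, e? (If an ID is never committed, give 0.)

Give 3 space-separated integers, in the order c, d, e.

Answer: 20 0 5

Derivation:
Initial committed: {c=4, e=2}
Op 1: BEGIN: in_txn=True, pending={}
Op 2: COMMIT: merged [] into committed; committed now {c=4, e=2}
Op 3: UPDATE e=19 (auto-commit; committed e=19)
Op 4: UPDATE e=5 (auto-commit; committed e=5)
Op 5: BEGIN: in_txn=True, pending={}
Op 6: UPDATE e=2 (pending; pending now {e=2})
Op 7: ROLLBACK: discarded pending ['e']; in_txn=False
Op 8: UPDATE c=18 (auto-commit; committed c=18)
Op 9: UPDATE c=20 (auto-commit; committed c=20)
Final committed: {c=20, e=5}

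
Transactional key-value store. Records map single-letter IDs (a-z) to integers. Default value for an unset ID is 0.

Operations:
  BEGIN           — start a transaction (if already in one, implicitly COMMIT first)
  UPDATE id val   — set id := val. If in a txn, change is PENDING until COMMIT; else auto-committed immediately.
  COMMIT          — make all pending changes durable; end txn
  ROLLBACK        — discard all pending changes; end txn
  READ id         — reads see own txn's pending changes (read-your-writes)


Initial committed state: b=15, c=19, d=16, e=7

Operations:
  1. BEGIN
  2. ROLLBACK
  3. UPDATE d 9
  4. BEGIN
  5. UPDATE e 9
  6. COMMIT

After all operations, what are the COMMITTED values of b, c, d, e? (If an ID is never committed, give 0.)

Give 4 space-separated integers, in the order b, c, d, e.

Answer: 15 19 9 9

Derivation:
Initial committed: {b=15, c=19, d=16, e=7}
Op 1: BEGIN: in_txn=True, pending={}
Op 2: ROLLBACK: discarded pending []; in_txn=False
Op 3: UPDATE d=9 (auto-commit; committed d=9)
Op 4: BEGIN: in_txn=True, pending={}
Op 5: UPDATE e=9 (pending; pending now {e=9})
Op 6: COMMIT: merged ['e'] into committed; committed now {b=15, c=19, d=9, e=9}
Final committed: {b=15, c=19, d=9, e=9}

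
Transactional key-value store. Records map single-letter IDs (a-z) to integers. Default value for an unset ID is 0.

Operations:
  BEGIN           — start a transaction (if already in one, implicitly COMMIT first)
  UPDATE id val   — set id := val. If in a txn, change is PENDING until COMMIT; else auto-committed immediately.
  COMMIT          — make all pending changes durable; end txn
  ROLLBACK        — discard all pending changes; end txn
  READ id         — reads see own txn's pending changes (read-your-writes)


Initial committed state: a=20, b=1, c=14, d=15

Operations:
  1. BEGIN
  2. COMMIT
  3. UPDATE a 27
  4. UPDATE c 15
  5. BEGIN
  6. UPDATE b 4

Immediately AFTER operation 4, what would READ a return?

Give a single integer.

Answer: 27

Derivation:
Initial committed: {a=20, b=1, c=14, d=15}
Op 1: BEGIN: in_txn=True, pending={}
Op 2: COMMIT: merged [] into committed; committed now {a=20, b=1, c=14, d=15}
Op 3: UPDATE a=27 (auto-commit; committed a=27)
Op 4: UPDATE c=15 (auto-commit; committed c=15)
After op 4: visible(a) = 27 (pending={}, committed={a=27, b=1, c=15, d=15})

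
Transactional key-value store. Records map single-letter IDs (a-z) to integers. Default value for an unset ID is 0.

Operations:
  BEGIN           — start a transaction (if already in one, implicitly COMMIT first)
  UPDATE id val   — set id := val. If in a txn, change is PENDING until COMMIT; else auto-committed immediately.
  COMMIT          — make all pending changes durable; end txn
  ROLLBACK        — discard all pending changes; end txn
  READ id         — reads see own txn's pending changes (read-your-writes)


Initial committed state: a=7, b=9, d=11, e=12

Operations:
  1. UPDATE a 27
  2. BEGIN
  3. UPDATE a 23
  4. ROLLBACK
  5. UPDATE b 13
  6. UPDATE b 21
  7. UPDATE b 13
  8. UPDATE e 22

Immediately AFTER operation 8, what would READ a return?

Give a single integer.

Initial committed: {a=7, b=9, d=11, e=12}
Op 1: UPDATE a=27 (auto-commit; committed a=27)
Op 2: BEGIN: in_txn=True, pending={}
Op 3: UPDATE a=23 (pending; pending now {a=23})
Op 4: ROLLBACK: discarded pending ['a']; in_txn=False
Op 5: UPDATE b=13 (auto-commit; committed b=13)
Op 6: UPDATE b=21 (auto-commit; committed b=21)
Op 7: UPDATE b=13 (auto-commit; committed b=13)
Op 8: UPDATE e=22 (auto-commit; committed e=22)
After op 8: visible(a) = 27 (pending={}, committed={a=27, b=13, d=11, e=22})

Answer: 27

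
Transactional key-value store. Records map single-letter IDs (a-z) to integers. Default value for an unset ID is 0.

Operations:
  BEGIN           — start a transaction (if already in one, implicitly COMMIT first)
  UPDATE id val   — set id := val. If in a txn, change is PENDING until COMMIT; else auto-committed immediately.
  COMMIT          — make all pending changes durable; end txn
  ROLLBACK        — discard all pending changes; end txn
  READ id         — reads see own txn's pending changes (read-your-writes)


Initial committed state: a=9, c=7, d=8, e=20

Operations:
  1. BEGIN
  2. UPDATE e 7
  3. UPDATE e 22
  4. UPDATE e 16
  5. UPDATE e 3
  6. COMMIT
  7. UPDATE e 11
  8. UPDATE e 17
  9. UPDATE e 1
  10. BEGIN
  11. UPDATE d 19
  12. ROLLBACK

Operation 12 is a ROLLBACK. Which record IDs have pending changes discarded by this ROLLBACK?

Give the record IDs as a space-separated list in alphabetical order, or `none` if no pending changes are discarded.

Answer: d

Derivation:
Initial committed: {a=9, c=7, d=8, e=20}
Op 1: BEGIN: in_txn=True, pending={}
Op 2: UPDATE e=7 (pending; pending now {e=7})
Op 3: UPDATE e=22 (pending; pending now {e=22})
Op 4: UPDATE e=16 (pending; pending now {e=16})
Op 5: UPDATE e=3 (pending; pending now {e=3})
Op 6: COMMIT: merged ['e'] into committed; committed now {a=9, c=7, d=8, e=3}
Op 7: UPDATE e=11 (auto-commit; committed e=11)
Op 8: UPDATE e=17 (auto-commit; committed e=17)
Op 9: UPDATE e=1 (auto-commit; committed e=1)
Op 10: BEGIN: in_txn=True, pending={}
Op 11: UPDATE d=19 (pending; pending now {d=19})
Op 12: ROLLBACK: discarded pending ['d']; in_txn=False
ROLLBACK at op 12 discards: ['d']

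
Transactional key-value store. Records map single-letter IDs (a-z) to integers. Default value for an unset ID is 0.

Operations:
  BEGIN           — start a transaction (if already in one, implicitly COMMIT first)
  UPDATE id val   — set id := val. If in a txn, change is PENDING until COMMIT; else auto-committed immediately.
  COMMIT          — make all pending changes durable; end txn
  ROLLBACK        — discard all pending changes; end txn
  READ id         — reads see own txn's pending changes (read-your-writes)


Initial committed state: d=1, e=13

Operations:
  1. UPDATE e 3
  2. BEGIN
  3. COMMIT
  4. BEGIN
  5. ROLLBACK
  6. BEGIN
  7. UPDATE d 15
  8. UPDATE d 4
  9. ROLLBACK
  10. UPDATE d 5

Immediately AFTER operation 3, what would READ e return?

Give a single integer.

Initial committed: {d=1, e=13}
Op 1: UPDATE e=3 (auto-commit; committed e=3)
Op 2: BEGIN: in_txn=True, pending={}
Op 3: COMMIT: merged [] into committed; committed now {d=1, e=3}
After op 3: visible(e) = 3 (pending={}, committed={d=1, e=3})

Answer: 3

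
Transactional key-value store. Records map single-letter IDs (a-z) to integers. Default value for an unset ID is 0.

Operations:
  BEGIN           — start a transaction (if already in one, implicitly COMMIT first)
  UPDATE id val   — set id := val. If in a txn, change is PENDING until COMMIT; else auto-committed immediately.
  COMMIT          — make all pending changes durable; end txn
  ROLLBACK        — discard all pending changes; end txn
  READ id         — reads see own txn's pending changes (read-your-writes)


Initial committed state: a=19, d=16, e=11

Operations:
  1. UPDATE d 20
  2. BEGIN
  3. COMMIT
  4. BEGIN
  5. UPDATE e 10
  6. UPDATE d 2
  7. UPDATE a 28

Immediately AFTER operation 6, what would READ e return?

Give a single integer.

Initial committed: {a=19, d=16, e=11}
Op 1: UPDATE d=20 (auto-commit; committed d=20)
Op 2: BEGIN: in_txn=True, pending={}
Op 3: COMMIT: merged [] into committed; committed now {a=19, d=20, e=11}
Op 4: BEGIN: in_txn=True, pending={}
Op 5: UPDATE e=10 (pending; pending now {e=10})
Op 6: UPDATE d=2 (pending; pending now {d=2, e=10})
After op 6: visible(e) = 10 (pending={d=2, e=10}, committed={a=19, d=20, e=11})

Answer: 10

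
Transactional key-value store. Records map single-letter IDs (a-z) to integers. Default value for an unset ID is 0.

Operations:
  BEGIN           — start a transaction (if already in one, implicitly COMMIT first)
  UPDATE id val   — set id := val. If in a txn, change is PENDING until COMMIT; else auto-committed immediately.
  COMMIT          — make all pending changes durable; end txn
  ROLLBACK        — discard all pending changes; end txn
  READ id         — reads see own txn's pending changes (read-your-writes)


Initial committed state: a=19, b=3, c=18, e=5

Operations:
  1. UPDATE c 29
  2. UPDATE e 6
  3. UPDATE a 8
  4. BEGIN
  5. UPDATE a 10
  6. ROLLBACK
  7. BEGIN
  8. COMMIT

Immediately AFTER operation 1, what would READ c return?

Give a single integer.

Answer: 29

Derivation:
Initial committed: {a=19, b=3, c=18, e=5}
Op 1: UPDATE c=29 (auto-commit; committed c=29)
After op 1: visible(c) = 29 (pending={}, committed={a=19, b=3, c=29, e=5})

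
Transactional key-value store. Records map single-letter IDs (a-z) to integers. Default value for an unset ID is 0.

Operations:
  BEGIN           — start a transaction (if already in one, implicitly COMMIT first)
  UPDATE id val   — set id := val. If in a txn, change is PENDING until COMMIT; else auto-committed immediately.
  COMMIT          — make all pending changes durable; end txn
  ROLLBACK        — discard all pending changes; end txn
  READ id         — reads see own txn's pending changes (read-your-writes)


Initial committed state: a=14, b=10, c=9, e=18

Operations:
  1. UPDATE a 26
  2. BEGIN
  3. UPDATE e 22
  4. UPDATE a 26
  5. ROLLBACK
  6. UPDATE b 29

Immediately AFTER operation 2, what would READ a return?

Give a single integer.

Answer: 26

Derivation:
Initial committed: {a=14, b=10, c=9, e=18}
Op 1: UPDATE a=26 (auto-commit; committed a=26)
Op 2: BEGIN: in_txn=True, pending={}
After op 2: visible(a) = 26 (pending={}, committed={a=26, b=10, c=9, e=18})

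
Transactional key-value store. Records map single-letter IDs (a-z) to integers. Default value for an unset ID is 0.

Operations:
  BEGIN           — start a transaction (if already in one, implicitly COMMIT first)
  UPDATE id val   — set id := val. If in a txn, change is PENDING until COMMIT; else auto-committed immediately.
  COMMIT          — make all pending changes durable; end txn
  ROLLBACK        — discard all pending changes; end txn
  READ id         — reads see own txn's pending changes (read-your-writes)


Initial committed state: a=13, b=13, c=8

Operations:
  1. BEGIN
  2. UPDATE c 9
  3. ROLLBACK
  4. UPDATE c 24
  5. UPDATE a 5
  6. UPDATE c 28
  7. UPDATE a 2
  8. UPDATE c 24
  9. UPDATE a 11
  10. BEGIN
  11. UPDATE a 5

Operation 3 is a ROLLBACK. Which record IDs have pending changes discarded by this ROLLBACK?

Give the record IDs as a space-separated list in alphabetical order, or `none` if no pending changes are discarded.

Answer: c

Derivation:
Initial committed: {a=13, b=13, c=8}
Op 1: BEGIN: in_txn=True, pending={}
Op 2: UPDATE c=9 (pending; pending now {c=9})
Op 3: ROLLBACK: discarded pending ['c']; in_txn=False
Op 4: UPDATE c=24 (auto-commit; committed c=24)
Op 5: UPDATE a=5 (auto-commit; committed a=5)
Op 6: UPDATE c=28 (auto-commit; committed c=28)
Op 7: UPDATE a=2 (auto-commit; committed a=2)
Op 8: UPDATE c=24 (auto-commit; committed c=24)
Op 9: UPDATE a=11 (auto-commit; committed a=11)
Op 10: BEGIN: in_txn=True, pending={}
Op 11: UPDATE a=5 (pending; pending now {a=5})
ROLLBACK at op 3 discards: ['c']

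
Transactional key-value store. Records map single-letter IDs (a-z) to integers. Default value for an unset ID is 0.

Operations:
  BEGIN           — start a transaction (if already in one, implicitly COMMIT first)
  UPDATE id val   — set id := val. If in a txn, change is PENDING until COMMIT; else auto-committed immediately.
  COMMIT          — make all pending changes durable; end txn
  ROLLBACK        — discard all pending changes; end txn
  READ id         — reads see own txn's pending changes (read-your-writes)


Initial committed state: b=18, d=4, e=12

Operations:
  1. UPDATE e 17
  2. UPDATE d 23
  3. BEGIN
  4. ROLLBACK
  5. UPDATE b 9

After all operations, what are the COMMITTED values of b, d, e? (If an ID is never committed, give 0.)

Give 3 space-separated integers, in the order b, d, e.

Initial committed: {b=18, d=4, e=12}
Op 1: UPDATE e=17 (auto-commit; committed e=17)
Op 2: UPDATE d=23 (auto-commit; committed d=23)
Op 3: BEGIN: in_txn=True, pending={}
Op 4: ROLLBACK: discarded pending []; in_txn=False
Op 5: UPDATE b=9 (auto-commit; committed b=9)
Final committed: {b=9, d=23, e=17}

Answer: 9 23 17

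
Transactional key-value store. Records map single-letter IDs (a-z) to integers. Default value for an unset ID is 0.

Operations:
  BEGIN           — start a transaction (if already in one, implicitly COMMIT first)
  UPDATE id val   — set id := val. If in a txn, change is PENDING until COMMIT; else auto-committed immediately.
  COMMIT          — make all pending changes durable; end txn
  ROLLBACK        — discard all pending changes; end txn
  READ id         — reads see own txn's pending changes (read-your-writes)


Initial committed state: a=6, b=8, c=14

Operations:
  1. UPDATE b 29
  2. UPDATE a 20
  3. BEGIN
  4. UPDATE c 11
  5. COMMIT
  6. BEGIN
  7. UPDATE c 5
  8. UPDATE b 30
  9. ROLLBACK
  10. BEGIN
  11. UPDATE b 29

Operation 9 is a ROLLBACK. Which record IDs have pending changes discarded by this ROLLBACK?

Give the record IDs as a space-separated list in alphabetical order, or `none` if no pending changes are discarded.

Initial committed: {a=6, b=8, c=14}
Op 1: UPDATE b=29 (auto-commit; committed b=29)
Op 2: UPDATE a=20 (auto-commit; committed a=20)
Op 3: BEGIN: in_txn=True, pending={}
Op 4: UPDATE c=11 (pending; pending now {c=11})
Op 5: COMMIT: merged ['c'] into committed; committed now {a=20, b=29, c=11}
Op 6: BEGIN: in_txn=True, pending={}
Op 7: UPDATE c=5 (pending; pending now {c=5})
Op 8: UPDATE b=30 (pending; pending now {b=30, c=5})
Op 9: ROLLBACK: discarded pending ['b', 'c']; in_txn=False
Op 10: BEGIN: in_txn=True, pending={}
Op 11: UPDATE b=29 (pending; pending now {b=29})
ROLLBACK at op 9 discards: ['b', 'c']

Answer: b c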